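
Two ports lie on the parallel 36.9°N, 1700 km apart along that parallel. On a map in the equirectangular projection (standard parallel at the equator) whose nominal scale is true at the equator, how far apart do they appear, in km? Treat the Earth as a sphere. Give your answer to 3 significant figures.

2130 km

Plate carrée maps x = Rλ, y = Rφ. The meridian scale is h = 1 and the parallel scale is k = 1/cos φ = sec φ.
Along the parallel, k = sec 36.9° = 1/0.7997 = 1.250.
Map distance = 1700 × 1.250 ≈ 2130 km.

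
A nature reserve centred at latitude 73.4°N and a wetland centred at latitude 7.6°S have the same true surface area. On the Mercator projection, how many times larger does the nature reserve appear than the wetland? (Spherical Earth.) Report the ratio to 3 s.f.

12.0

On Mercator, area is exaggerated by sec²φ = 1/cos²φ.
At 73.4°: sec²(73.4°) = 1/0.2857² = 12.25.
At 7.6°: sec²(7.6°) = 1/0.9912² = 1.018.
Ratio = 12.25/1.018 = cos²(7.6°)/cos²(73.4°) ≈ 12.0.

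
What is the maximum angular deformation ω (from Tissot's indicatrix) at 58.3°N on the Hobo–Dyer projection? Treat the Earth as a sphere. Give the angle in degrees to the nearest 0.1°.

Hobo–Dyer is a cylindrical equal-area projection with standard parallels at ±37.5°. A cylindrical equal-area projection with standard parallel φ₀ has meridian scale h = cos φ / cos φ₀ and parallel scale k = cos φ₀ / cos φ (so areas are preserved, h·k = 1).
At 58.3°: h = 0.6623, k = 1.510; principal scales a = 1.510, b = 0.6623.
sin(ω/2) = (a − b)/(a + b) = 0.8475/2.172 = 0.3901, so ω = 2 arcsin(0.3901) ≈ 45.9°.

45.9°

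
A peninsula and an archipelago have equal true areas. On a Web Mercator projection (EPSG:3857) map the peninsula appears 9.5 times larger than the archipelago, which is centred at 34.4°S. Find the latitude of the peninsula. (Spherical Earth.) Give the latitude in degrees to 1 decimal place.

74.5°

On Mercator, (apparent₁)/(apparent₂) = sec²φ₁ / sec²φ₂ when true areas are equal.
cos²φ₂ / cos²φ₁ = 9.5  ⇒  cos φ₁ = cos 34.4° / √9.5 = 0.8251/3.082 = 0.2677.
φ₁ = arccos(0.2677) ≈ 74.5°.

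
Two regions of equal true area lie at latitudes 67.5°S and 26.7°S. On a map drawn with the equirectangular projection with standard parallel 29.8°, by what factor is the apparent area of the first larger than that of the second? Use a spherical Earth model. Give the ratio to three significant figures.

The equidistant cylindrical projection with φ₀ = 29.8° has h = 1 (meridians true) and k = cos φ₀ / cos φ along parallels.
Areal scale at 67.5°: h·k = 1.000 × 2.268 = 2.268.
Areal scale at 26.7°: h·k = 1.000 × 0.9713 = 0.9713.
Ratio = 2.268/0.9713 ≈ 2.33.

2.33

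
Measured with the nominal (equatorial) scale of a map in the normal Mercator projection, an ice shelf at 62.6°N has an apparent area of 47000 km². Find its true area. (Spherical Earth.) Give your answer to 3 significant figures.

9950 km²

The Mercator projection is conformal; its linear scale factor is the same in every direction and equals sec φ = 1/cos φ.
Areal scale = k² = sec²φ = 1/cos²(62.6°) = 1/0.4602² = 4.722.
True area = apparent / (areal scale) = 47000 / 4.722 ≈ 9950 km².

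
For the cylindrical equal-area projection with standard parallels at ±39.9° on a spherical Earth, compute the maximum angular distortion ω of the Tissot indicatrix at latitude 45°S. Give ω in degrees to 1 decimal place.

9.3°

A cylindrical equal-area projection with standard parallel φ₀ has meridian scale h = cos φ / cos φ₀ and parallel scale k = cos φ₀ / cos φ (so areas are preserved, h·k = 1).
At 45°: h = 0.9217, k = 1.085; principal scales a = 1.085, b = 0.9217.
sin(ω/2) = (a − b)/(a + b) = 0.1632/2.007 = 0.08134, so ω = 2 arcsin(0.08134) ≈ 9.3°.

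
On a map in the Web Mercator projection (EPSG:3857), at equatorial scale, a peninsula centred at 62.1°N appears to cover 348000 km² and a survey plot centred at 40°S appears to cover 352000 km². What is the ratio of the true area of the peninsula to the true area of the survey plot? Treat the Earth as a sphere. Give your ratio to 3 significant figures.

On Mercator the areal scale is sec²φ, so true area = apparent × cos²φ.
True area of peninsula: 348000 × cos²(62.1°) = 348000 × 0.2190 = 76200 km².
True area of survey plot: 352000 × cos²(40°) = 352000 × 0.5868 = 206600 km².
Ratio = 76200 / 206600 ≈ 0.369.

0.369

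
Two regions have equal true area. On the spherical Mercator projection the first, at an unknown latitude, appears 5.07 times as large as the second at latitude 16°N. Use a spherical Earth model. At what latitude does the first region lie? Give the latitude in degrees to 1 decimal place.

On Mercator, (apparent₁)/(apparent₂) = sec²φ₁ / sec²φ₂ when true areas are equal.
cos²φ₂ / cos²φ₁ = 5.07  ⇒  cos φ₁ = cos 16° / √5.07 = 0.9613/2.252 = 0.4269.
φ₁ = arccos(0.4269) ≈ 64.7°.

64.7°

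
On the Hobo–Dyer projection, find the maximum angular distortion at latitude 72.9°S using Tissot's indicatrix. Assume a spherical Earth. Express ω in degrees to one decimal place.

Hobo–Dyer is a cylindrical equal-area projection with standard parallels at ±37.5°. For cylindrical equal-area with standard parallel φ₀, h = cos φ / cos φ₀ and k = cos φ₀ / cos φ, so h·k = 1.
At 72.9°: h = 0.3706, k = 2.698; principal scales a = 2.698, b = 0.3706.
sin(ω/2) = (a − b)/(a + b) = 2.327/3.069 = 0.7584, so ω = 2 arcsin(0.7584) ≈ 98.7°.

98.7°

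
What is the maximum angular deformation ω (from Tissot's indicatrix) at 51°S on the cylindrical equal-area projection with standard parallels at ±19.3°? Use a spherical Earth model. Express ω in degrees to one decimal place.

45.2°

For cylindrical equal-area with standard parallel φ₀, h = cos φ / cos φ₀ and k = cos φ₀ / cos φ, so h·k = 1.
At 51°: h = 0.6668, k = 1.500; principal scales a = 1.500, b = 0.6668.
sin(ω/2) = (a − b)/(a + b) = 0.8329/2.167 = 0.3845, so ω = 2 arcsin(0.3845) ≈ 45.2°.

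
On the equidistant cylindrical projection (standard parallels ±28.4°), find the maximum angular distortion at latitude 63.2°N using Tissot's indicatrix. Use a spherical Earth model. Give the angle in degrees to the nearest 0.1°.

37.6°

With standard parallel φ₀ = 28.4°, the equirectangular projection gives x = Rλ cos φ₀, y = Rφ, so h = 1 and k = cos 28.4° / cos φ.
At 63.2°: h = 1.000, k = 1.951; principal scales a = 1.951, b = 1.000.
sin(ω/2) = (a − b)/(a + b) = 0.9510/2.951 = 0.3223, so ω = 2 arcsin(0.3223) ≈ 37.6°.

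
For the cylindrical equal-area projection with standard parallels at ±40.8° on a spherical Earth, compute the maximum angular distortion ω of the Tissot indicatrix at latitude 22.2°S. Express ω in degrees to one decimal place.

22.9°

For cylindrical equal-area with standard parallel φ₀, h = cos φ / cos φ₀ and k = cos φ₀ / cos φ, so h·k = 1.
At 22.2°: h = 1.223, k = 0.8176; principal scales a = 1.223, b = 0.8176.
sin(ω/2) = (a − b)/(a + b) = 0.4055/2.041 = 0.1987, so ω = 2 arcsin(0.1987) ≈ 22.9°.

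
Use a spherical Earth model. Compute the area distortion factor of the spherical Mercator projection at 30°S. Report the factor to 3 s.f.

1.33

The Mercator projection is conformal; its linear scale factor is the same in every direction and equals sec φ = 1/cos φ.
Areal scale = k² = sec²φ = 1/cos²(30°) = 1/0.8660² = 1.333.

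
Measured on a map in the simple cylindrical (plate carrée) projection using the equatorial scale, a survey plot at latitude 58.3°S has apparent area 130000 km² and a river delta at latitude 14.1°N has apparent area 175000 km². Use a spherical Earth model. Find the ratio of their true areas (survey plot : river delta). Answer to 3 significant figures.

On the plate carrée, areal scale = h·k = 1 × sec φ, so true area = apparent × cos φ.
True area of survey plot: 130000 × cos(58.3°) = 130000 × 0.5255 = 68310 km².
True area of river delta: 175000 × cos(14.1°) = 175000 × 0.9699 = 169700 km².
Ratio = 68310 / 169700 ≈ 0.402.

0.402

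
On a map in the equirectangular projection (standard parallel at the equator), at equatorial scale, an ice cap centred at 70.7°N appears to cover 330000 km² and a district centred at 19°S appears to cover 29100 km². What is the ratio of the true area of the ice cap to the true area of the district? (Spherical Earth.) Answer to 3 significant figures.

3.96

Plate carrée has h = 1 and k = sec φ, giving areal scale sec φ; true area = (apparent area) · cos φ.
True area of ice cap: 330000 × cos(70.7°) = 330000 × 0.3305 = 109100 km².
True area of district: 29100 × cos(19°) = 29100 × 0.9455 = 27510 km².
Ratio = 109100 / 27510 ≈ 3.96.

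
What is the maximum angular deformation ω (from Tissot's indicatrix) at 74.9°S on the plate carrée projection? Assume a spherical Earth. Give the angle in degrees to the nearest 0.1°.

Plate carrée maps x = Rλ, y = Rφ. The meridian scale is h = 1 and the parallel scale is k = 1/cos φ = sec φ.
At 74.9°: h = 1.000, k = 3.839; principal scales a = 3.839, b = 1.000.
sin(ω/2) = (a − b)/(a + b) = 2.839/4.839 = 0.5867, so ω = 2 arcsin(0.5867) ≈ 71.8°.

71.8°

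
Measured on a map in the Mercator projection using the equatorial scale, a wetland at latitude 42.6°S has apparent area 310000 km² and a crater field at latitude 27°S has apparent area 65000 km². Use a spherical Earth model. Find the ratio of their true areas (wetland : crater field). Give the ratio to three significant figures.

3.26

Since Mercator area scale is 1/cos²φ, the true area equals the apparent area multiplied by cos²φ.
True area of wetland: 310000 × cos²(42.6°) = 310000 × 0.5418 = 168000 km².
True area of crater field: 65000 × cos²(27°) = 65000 × 0.7939 = 51600 km².
Ratio = 168000 / 51600 ≈ 3.26.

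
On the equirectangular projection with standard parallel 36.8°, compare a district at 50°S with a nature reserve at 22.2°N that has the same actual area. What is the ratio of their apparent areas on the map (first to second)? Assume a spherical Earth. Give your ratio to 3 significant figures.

The equidistant cylindrical projection with φ₀ = 36.8° has h = 1 (meridians true) and k = cos φ₀ / cos φ along parallels.
Areal scale at 50°: h·k = 1.000 × 1.246 = 1.246.
Areal scale at 22.2°: h·k = 1.000 × 0.8648 = 0.8648.
Ratio = 1.246/0.8648 ≈ 1.44.

1.44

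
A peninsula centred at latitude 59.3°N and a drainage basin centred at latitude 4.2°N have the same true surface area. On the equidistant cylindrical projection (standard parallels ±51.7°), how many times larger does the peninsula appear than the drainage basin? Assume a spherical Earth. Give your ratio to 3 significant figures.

The equidistant cylindrical projection with φ₀ = 51.7° has h = 1 (meridians true) and k = cos φ₀ / cos φ along parallels.
Areal scale at 59.3°: h·k = 1.000 × 1.214 = 1.214.
Areal scale at 4.2°: h·k = 1.000 × 0.6214 = 0.6214.
Ratio = 1.214/0.6214 ≈ 1.95.

1.95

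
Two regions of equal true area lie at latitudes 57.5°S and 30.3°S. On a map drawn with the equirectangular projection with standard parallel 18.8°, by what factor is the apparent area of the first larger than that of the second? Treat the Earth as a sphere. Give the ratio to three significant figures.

In the equirectangular projection with standard parallel φ₀ = 18.8° (x = Rλ cos φ₀, y = Rφ), meridians are true-scale (h = 1) and the parallel scale is k = cos φ₀ / cos φ.
Areal scale at 57.5°: h·k = 1.000 × 1.762 = 1.762.
Areal scale at 30.3°: h·k = 1.000 × 1.096 = 1.096.
Ratio = 1.762/1.096 ≈ 1.61.

1.61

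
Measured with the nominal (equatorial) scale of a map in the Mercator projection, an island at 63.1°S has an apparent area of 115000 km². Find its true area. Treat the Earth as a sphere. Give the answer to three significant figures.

The Mercator projection is conformal; its linear scale factor is the same in every direction and equals sec φ = 1/cos φ.
Areal scale = k² = sec²φ = 1/cos²(63.1°) = 1/0.4524² = 4.885.
True area = apparent / (areal scale) = 115000 / 4.885 ≈ 23500 km².

23500 km²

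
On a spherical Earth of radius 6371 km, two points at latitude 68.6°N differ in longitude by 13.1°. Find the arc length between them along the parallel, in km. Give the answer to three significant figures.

Arc length along a parallel = R cos φ · Δλ (with Δλ in radians).
= 6371 × cos 68.6° × (13.1° × π/180) = 6371 × 0.3649 × 0.2286 ≈ 531 km.

531 km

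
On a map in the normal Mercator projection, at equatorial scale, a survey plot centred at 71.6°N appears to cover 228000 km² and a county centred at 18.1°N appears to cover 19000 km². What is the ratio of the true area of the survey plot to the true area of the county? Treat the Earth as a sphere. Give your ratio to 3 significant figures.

Mercator's areal exaggeration is sec²φ; hence true area = (apparent area) · cos²φ.
True area of survey plot: 228000 × cos²(71.6°) = 228000 × 0.09963 = 22720 km².
True area of county: 19000 × cos²(18.1°) = 19000 × 0.9035 = 17170 km².
Ratio = 22720 / 17170 ≈ 1.32.

1.32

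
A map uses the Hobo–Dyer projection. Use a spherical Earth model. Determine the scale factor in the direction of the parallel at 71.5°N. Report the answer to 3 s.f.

2.50

The Hobo–Dyer projection is cylindrical equal-area with φ₀ = 37.5°. For cylindrical equal-area with standard parallel φ₀, h = cos φ / cos φ₀ and k = cos φ₀ / cos φ, so h·k = 1.
k = cos 37.5° / cos 71.5° = 0.7934/0.3173 = 2.500.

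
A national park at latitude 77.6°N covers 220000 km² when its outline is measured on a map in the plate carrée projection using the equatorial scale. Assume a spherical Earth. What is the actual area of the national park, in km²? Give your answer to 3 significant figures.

47200 km²

Plate carrée maps x = Rλ, y = Rφ. The meridian scale is h = 1 and the parallel scale is k = 1/cos φ = sec φ.
Areal scale = h·k = 1 × sec φ; at 77.6°, h = 1.000, k = 4.657, so h·k = 4.657.
True area = apparent / (areal scale) = 220000 / 4.657 ≈ 47200 km².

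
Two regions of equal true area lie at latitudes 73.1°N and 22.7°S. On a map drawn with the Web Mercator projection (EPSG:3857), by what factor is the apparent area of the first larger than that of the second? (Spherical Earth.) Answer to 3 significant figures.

10.1

Mercator areal scale is sec²φ.
At 73.1°: sec²(73.1°) = 1/0.2907² = 11.83.
At 22.7°: sec²(22.7°) = 1/0.9225² = 1.175.
Ratio = 11.83/1.175 = cos²(22.7°)/cos²(73.1°) ≈ 10.1.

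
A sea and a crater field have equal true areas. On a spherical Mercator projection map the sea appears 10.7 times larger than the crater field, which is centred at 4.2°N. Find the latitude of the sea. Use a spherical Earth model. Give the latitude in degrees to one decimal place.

72.2°

Mercator areal scale is sec²φ, so apparent-area ratio = sec²φ₁ / sec²φ₂ = cos²φ₂ / cos²φ₁.
cos²φ₂ / cos²φ₁ = 10.7  ⇒  cos φ₁ = cos 4.2° / √10.7 = 0.9973/3.271 = 0.3049.
φ₁ = arccos(0.3049) ≈ 72.2°.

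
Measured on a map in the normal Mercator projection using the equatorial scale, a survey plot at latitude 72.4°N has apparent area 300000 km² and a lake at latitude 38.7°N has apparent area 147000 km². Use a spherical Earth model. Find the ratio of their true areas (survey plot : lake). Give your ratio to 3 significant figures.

Since Mercator area scale is 1/cos²φ, the true area equals the apparent area multiplied by cos²φ.
True area of survey plot: 300000 × cos²(72.4°) = 300000 × 0.09143 = 27430 km².
True area of lake: 147000 × cos²(38.7°) = 147000 × 0.6091 = 89530 km².
Ratio = 27430 / 89530 ≈ 0.306.

0.306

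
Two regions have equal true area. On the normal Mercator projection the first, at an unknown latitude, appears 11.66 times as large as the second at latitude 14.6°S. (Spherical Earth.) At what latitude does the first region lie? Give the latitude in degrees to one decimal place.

73.5°

Mercator areal scale is sec²φ, so apparent-area ratio = sec²φ₁ / sec²φ₂ = cos²φ₂ / cos²φ₁.
cos²φ₂ / cos²φ₁ = 11.66  ⇒  cos φ₁ = cos 14.6° / √11.66 = 0.9677/3.415 = 0.2834.
φ₁ = arccos(0.2834) ≈ 73.5°.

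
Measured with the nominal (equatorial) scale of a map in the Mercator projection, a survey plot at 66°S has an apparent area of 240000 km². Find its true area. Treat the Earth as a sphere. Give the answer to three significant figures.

For Mercator, h = k = sec φ (a conformal cylindrical projection has a single point scale, 1/cos φ).
Areal scale = k² = sec²φ = 1/cos²(66°) = 1/0.4067² = 6.045.
True area = apparent / (areal scale) = 240000 / 6.045 ≈ 39700 km².

39700 km²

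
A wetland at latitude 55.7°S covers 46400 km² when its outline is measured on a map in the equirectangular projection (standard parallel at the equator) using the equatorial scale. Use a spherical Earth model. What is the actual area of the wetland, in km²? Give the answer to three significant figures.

For the equirectangular projection with φ₀ = 0 (plate carrée), h = 1 along meridians and k = sec φ along parallels.
Areal scale = h·k = 1 × sec φ; at 55.7°, h = 1.000, k = 1.775, so h·k = 1.775.
True area = apparent / (areal scale) = 46400 / 1.775 ≈ 26100 km².

26100 km²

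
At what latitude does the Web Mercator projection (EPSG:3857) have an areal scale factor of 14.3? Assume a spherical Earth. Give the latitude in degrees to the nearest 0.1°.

Mercator areal scale is sec²φ.
sec²φ = 14.3  ⇒  cos²φ = 0.06993  ⇒  cos φ = 0.2644.
φ = arccos(0.2644) ≈ 74.7°.

74.7°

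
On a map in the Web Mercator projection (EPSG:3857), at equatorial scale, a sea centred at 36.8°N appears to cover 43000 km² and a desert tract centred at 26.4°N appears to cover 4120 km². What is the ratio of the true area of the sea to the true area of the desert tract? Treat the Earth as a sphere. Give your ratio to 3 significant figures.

8.34

Mercator's areal exaggeration is sec²φ; hence true area = (apparent area) · cos²φ.
True area of sea: 43000 × cos²(36.8°) = 43000 × 0.6412 = 27570 km².
True area of desert tract: 4120 × cos²(26.4°) = 4120 × 0.8023 = 3305 km².
Ratio = 27570 / 3305 ≈ 8.34.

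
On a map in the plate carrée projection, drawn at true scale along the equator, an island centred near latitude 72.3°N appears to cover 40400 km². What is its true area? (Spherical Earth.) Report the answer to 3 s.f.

12300 km²

In the plate carrée (x = Rλ, y = Rφ), meridians are true-scale (h = 1) and parallels are stretched by k = sec φ.
Areal scale = h·k = 1 × sec φ; at 72.3°, h = 1.000, k = 3.289, so h·k = 3.289.
True area = apparent / (areal scale) = 40400 / 3.289 ≈ 12300 km².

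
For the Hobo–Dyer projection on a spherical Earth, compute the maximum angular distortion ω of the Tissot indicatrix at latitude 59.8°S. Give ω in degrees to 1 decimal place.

The Hobo–Dyer projection is cylindrical equal-area with φ₀ = 37.5°. Cylindrical equal-area (φ₀ = 37.5°): h = cos φ / cos 37.5° along meridians, k = cos 37.5° / cos φ along parallels; h·k = 1.
At 59.8°: h = 0.6340, k = 1.577; principal scales a = 1.577, b = 0.6340.
sin(ω/2) = (a − b)/(a + b) = 0.9431/2.211 = 0.4265, so ω = 2 arcsin(0.4265) ≈ 50.5°.

50.5°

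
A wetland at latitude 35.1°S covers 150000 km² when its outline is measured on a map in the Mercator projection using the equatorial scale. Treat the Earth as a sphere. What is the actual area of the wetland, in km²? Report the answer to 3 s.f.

Mercator is conformal, so the point scale is isotropic: h = k = sec φ = 1/cos φ.
Areal scale = k² = sec²φ = 1/cos²(35.1°) = 1/0.8181² = 1.494.
True area = apparent / (areal scale) = 150000 / 1.494 ≈ 100000 km².

100000 km²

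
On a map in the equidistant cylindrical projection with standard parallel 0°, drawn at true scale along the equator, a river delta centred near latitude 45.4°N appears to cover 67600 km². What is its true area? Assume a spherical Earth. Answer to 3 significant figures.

For the equirectangular projection with φ₀ = 0 (plate carrée), h = 1 along meridians and k = sec φ along parallels.
Areal scale = h·k = 1 × sec φ; at 45.4°, h = 1.000, k = 1.424, so h·k = 1.424.
True area = apparent / (areal scale) = 67600 / 1.424 ≈ 47500 km².

47500 km²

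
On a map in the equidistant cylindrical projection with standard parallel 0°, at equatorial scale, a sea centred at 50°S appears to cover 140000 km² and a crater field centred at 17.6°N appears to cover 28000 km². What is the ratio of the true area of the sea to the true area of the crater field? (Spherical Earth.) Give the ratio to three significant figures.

3.37

Plate carrée has h = 1 and k = sec φ, giving areal scale sec φ; true area = (apparent area) · cos φ.
True area of sea: 140000 × cos(50°) = 140000 × 0.6428 = 89990 km².
True area of crater field: 28000 × cos(17.6°) = 28000 × 0.9532 = 26690 km².
Ratio = 89990 / 26690 ≈ 3.37.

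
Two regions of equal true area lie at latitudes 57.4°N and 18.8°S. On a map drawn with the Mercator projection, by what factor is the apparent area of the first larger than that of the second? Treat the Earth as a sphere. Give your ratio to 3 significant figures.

3.09

Mercator is conformal with k = sec φ, so areal scale = k² = sec²φ.
At 57.4°: sec²(57.4°) = 1/0.5388² = 3.445.
At 18.8°: sec²(18.8°) = 1/0.9466² = 1.116.
Ratio = 3.445/1.116 = cos²(18.8°)/cos²(57.4°) ≈ 3.09.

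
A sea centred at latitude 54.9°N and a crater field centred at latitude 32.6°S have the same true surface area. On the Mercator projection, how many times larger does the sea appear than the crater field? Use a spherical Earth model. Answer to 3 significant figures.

2.15

Mercator is conformal with k = sec φ, so areal scale = k² = sec²φ.
At 54.9°: sec²(54.9°) = 1/0.5750² = 3.025.
At 32.6°: sec²(32.6°) = 1/0.8425² = 1.409.
Ratio = 3.025/1.409 = cos²(32.6°)/cos²(54.9°) ≈ 2.15.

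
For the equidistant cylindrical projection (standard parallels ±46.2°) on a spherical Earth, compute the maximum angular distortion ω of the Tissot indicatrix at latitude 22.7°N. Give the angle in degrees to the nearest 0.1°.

The equidistant cylindrical projection with φ₀ = 46.2° has h = 1 (meridians true) and k = cos φ₀ / cos φ along parallels.
At 22.7°: h = 1.000, k = 0.7503; principal scales a = 1.000, b = 0.7503.
sin(ω/2) = (a − b)/(a + b) = 0.2497/1.750 = 0.1427, so ω = 2 arcsin(0.1427) ≈ 16.4°.

16.4°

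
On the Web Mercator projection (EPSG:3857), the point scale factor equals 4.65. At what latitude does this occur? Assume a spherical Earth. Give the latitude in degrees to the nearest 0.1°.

Mercator scale is k = sec φ = 1/cos φ.
1/cos φ = 4.65  ⇒  cos φ = 0.2151  ⇒  φ = arccos(0.2151) ≈ 77.6°.

77.6°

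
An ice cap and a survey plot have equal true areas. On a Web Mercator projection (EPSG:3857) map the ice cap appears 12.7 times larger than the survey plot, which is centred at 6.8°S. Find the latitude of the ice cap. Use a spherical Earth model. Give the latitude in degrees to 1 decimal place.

73.8°

On Mercator, (apparent₁)/(apparent₂) = sec²φ₁ / sec²φ₂ when true areas are equal.
cos²φ₂ / cos²φ₁ = 12.7  ⇒  cos φ₁ = cos 6.8° / √12.7 = 0.9930/3.564 = 0.2786.
φ₁ = arccos(0.2786) ≈ 73.8°.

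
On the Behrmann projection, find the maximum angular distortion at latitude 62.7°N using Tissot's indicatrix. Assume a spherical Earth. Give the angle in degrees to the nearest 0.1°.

68.4°

The Behrmann projection is cylindrical equal-area with φ₀ = 30°. For cylindrical equal-area with standard parallel φ₀, h = cos φ / cos φ₀ and k = cos φ₀ / cos φ, so h·k = 1.
At 62.7°: h = 0.5296, k = 1.888; principal scales a = 1.888, b = 0.5296.
sin(ω/2) = (a − b)/(a + b) = 1.359/2.418 = 0.5619, so ω = 2 arcsin(0.5619) ≈ 68.4°.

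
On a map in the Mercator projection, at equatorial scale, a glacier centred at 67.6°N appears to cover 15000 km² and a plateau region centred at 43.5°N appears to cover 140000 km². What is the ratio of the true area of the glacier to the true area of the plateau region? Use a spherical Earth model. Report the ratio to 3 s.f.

On Mercator the areal scale is sec²φ, so true area = apparent × cos²φ.
True area of glacier: 15000 × cos²(67.6°) = 15000 × 0.1452 = 2178 km².
True area of plateau region: 140000 × cos²(43.5°) = 140000 × 0.5262 = 73660 km².
Ratio = 2178 / 73660 ≈ 0.0296.

0.0296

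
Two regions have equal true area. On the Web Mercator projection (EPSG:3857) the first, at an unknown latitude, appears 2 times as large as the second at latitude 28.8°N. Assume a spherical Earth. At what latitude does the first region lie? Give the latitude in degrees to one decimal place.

51.7°

For equal true areas on Mercator, apparent areas scale as sec²φ, so the ratio is cos²φ₂ / cos²φ₁.
cos²φ₂ / cos²φ₁ = 2  ⇒  cos φ₁ = cos 28.8° / √2 = 0.8763/1.414 = 0.6196.
φ₁ = arccos(0.6196) ≈ 51.7°.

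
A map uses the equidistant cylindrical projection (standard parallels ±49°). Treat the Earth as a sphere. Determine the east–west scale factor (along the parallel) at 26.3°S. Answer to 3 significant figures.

0.732

The equidistant cylindrical projection with φ₀ = 49° has h = 1 (meridians true) and k = cos φ₀ / cos φ along parallels.
k = cos 49° / cos 26.3° = 0.6561/0.8965 = 0.7318.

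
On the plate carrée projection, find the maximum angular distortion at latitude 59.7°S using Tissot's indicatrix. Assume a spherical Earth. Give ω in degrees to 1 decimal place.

For the equirectangular projection with φ₀ = 0 (plate carrée), h = 1 along meridians and k = sec φ along parallels.
At 59.7°: h = 1.000, k = 1.982; principal scales a = 1.982, b = 1.000.
sin(ω/2) = (a − b)/(a + b) = 0.9821/2.982 = 0.3293, so ω = 2 arcsin(0.3293) ≈ 38.5°.

38.5°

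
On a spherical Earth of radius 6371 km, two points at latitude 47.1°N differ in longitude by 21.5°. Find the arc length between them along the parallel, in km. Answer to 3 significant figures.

Arc length along a parallel = R cos φ · Δλ (with Δλ in radians).
= 6371 × cos 47.1° × (21.5° × π/180) = 6371 × 0.6807 × 0.3752 ≈ 1630 km.

1630 km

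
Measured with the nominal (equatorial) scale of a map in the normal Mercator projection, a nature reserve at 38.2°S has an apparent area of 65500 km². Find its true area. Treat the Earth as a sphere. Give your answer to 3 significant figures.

40500 km²

For Mercator, h = k = sec φ (a conformal cylindrical projection has a single point scale, 1/cos φ).
Areal scale = k² = sec²φ = 1/cos²(38.2°) = 1/0.7859² = 1.619.
True area = apparent / (areal scale) = 65500 / 1.619 ≈ 40500 km².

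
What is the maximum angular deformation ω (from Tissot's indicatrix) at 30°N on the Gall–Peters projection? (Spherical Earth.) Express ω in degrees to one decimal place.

23.1°

Gall–Peters is a cylindrical equal-area projection with standard parallels at ±45°. A cylindrical equal-area projection with standard parallel φ₀ has meridian scale h = cos φ / cos φ₀ and parallel scale k = cos φ₀ / cos φ (so areas are preserved, h·k = 1).
At 30°: h = 1.225, k = 0.8165; principal scales a = 1.225, b = 0.8165.
sin(ω/2) = (a − b)/(a + b) = 0.4082/2.041 = 0.2000, so ω = 2 arcsin(0.2000) ≈ 23.1°.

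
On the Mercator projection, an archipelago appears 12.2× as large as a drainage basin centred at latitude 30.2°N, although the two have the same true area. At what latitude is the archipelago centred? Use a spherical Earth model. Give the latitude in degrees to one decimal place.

On Mercator, (apparent₁)/(apparent₂) = sec²φ₁ / sec²φ₂ when true areas are equal.
cos²φ₂ / cos²φ₁ = 12.2  ⇒  cos φ₁ = cos 30.2° / √12.2 = 0.8643/3.493 = 0.2474.
φ₁ = arccos(0.2474) ≈ 75.7°.

75.7°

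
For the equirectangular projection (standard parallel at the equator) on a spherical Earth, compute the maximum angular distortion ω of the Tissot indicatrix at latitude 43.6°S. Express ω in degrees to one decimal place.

18.4°

For the equirectangular projection with φ₀ = 0 (plate carrée), h = 1 along meridians and k = sec φ along parallels.
At 43.6°: h = 1.000, k = 1.381; principal scales a = 1.381, b = 1.000.
sin(ω/2) = (a − b)/(a + b) = 0.3809/2.381 = 0.1600, so ω = 2 arcsin(0.1600) ≈ 18.4°.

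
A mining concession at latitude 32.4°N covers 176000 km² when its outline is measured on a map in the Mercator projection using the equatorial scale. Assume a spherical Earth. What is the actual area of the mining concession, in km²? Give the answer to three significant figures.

For Mercator, h = k = sec φ (a conformal cylindrical projection has a single point scale, 1/cos φ).
Areal scale = k² = sec²φ = 1/cos²(32.4°) = 1/0.8443² = 1.403.
True area = apparent / (areal scale) = 176000 / 1.403 ≈ 125000 km².

125000 km²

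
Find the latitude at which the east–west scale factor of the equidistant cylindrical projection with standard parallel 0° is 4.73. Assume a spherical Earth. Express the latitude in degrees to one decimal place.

77.8°

Plate carrée: h = 1, k = sec φ along parallels.
sec φ = 4.73  ⇒  cos φ = 0.2114  ⇒  φ ≈ 77.8°.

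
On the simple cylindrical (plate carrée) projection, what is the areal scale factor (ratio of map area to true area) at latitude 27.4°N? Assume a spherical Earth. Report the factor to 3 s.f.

In the plate carrée (x = Rλ, y = Rφ), meridians are true-scale (h = 1) and parallels are stretched by k = sec φ.
Areal scale = h·k = 1 × sec φ; at 27.4°, h = 1.000, k = 1.126, so h·k = 1.126.

1.13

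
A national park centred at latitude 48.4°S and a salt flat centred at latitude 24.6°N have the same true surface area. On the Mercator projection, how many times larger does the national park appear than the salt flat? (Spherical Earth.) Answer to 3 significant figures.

1.88

On Mercator, area is exaggerated by sec²φ = 1/cos²φ.
At 48.4°: sec²(48.4°) = 1/0.6639² = 2.269.
At 24.6°: sec²(24.6°) = 1/0.9092² = 1.210.
Ratio = 2.269/1.210 = cos²(24.6°)/cos²(48.4°) ≈ 1.88.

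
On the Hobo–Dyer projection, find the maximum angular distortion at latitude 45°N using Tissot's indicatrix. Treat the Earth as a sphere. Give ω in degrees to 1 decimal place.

The Hobo–Dyer projection is cylindrical equal-area with φ₀ = 37.5°. Cylindrical equal-area (φ₀ = 37.5°): h = cos φ / cos 37.5° along meridians, k = cos 37.5° / cos φ along parallels; h·k = 1.
At 45°: h = 0.8913, k = 1.122; principal scales a = 1.122, b = 0.8913.
sin(ω/2) = (a − b)/(a + b) = 0.2307/2.013 = 0.1146, so ω = 2 arcsin(0.1146) ≈ 13.2°.

13.2°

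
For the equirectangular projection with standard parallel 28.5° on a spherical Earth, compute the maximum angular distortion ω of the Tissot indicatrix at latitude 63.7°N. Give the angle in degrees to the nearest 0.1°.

38.5°

In the equirectangular projection with standard parallel φ₀ = 28.5° (x = Rλ cos φ₀, y = Rφ), meridians are true-scale (h = 1) and the parallel scale is k = cos φ₀ / cos φ.
At 63.7°: h = 1.000, k = 1.983; principal scales a = 1.983, b = 1.000.
sin(ω/2) = (a − b)/(a + b) = 0.9835/2.983 = 0.3296, so ω = 2 arcsin(0.3296) ≈ 38.5°.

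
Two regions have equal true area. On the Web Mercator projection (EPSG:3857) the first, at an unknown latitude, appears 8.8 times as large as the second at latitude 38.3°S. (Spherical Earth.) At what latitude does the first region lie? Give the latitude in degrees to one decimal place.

74.7°

Mercator areal scale is sec²φ, so apparent-area ratio = sec²φ₁ / sec²φ₂ = cos²φ₂ / cos²φ₁.
cos²φ₂ / cos²φ₁ = 8.8  ⇒  cos φ₁ = cos 38.3° / √8.8 = 0.7848/2.966 = 0.2645.
φ₁ = arccos(0.2645) ≈ 74.7°.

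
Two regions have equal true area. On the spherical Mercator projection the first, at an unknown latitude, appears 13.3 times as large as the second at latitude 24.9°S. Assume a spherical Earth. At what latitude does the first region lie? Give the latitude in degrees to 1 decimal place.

75.6°

For equal true areas on Mercator, apparent areas scale as sec²φ, so the ratio is cos²φ₂ / cos²φ₁.
cos²φ₂ / cos²φ₁ = 13.3  ⇒  cos φ₁ = cos 24.9° / √13.3 = 0.9070/3.647 = 0.2487.
φ₁ = arccos(0.2487) ≈ 75.6°.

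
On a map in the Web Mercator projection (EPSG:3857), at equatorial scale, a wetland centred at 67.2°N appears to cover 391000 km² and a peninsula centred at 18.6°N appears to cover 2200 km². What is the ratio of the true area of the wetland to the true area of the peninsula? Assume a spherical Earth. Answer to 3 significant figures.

On Mercator the areal scale is sec²φ, so true area = apparent × cos²φ.
True area of wetland: 391000 × cos²(67.2°) = 391000 × 0.1502 = 58720 km².
True area of peninsula: 2200 × cos²(18.6°) = 2200 × 0.8983 = 1976 km².
Ratio = 58720 / 1976 ≈ 29.7.

29.7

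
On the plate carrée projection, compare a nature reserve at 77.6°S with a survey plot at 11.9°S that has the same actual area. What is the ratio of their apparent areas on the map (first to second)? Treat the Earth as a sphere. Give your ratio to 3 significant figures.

4.56

In the plate carrée (x = Rλ, y = Rφ), meridians are true-scale (h = 1) and parallels are stretched by k = sec φ.
Areal scale at 77.6°: h·k = 1.000 × 4.657 = 4.657.
Areal scale at 11.9°: h·k = 1.000 × 1.022 = 1.022.
Ratio = 4.657/1.022 ≈ 4.56.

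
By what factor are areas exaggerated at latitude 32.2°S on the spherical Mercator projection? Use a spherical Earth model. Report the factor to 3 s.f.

For Mercator, h = k = sec φ (a conformal cylindrical projection has a single point scale, 1/cos φ).
Areal scale = k² = sec²φ = 1/cos²(32.2°) = 1/0.8462² = 1.397.

1.40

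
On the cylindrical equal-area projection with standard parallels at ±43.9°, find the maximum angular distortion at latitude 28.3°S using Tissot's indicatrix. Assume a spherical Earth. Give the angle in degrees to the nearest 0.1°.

Cylindrical equal-area (φ₀ = 43.9°): h = cos φ / cos 43.9° along meridians, k = cos 43.9° / cos φ along parallels; h·k = 1.
At 28.3°: h = 1.222, k = 0.8184; principal scales a = 1.222, b = 0.8184.
sin(ω/2) = (a − b)/(a + b) = 0.4036/2.040 = 0.1978, so ω = 2 arcsin(0.1978) ≈ 22.8°.

22.8°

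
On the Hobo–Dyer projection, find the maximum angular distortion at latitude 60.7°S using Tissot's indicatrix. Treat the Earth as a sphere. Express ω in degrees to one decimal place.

Hobo–Dyer is a cylindrical equal-area projection with standard parallels at ±37.5°. Cylindrical equal-area (φ₀ = 37.5°): h = cos φ / cos 37.5° along meridians, k = cos 37.5° / cos φ along parallels; h·k = 1.
At 60.7°: h = 0.6169, k = 1.621; principal scales a = 1.621, b = 0.6169.
sin(ω/2) = (a − b)/(a + b) = 1.004/2.238 = 0.4487, so ω = 2 arcsin(0.4487) ≈ 53.3°.

53.3°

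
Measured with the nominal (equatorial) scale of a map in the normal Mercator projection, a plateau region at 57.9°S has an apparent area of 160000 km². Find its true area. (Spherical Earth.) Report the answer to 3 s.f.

45200 km²

For Mercator, h = k = sec φ (a conformal cylindrical projection has a single point scale, 1/cos φ).
Areal scale = k² = sec²φ = 1/cos²(57.9°) = 1/0.5314² = 3.541.
True area = apparent / (areal scale) = 160000 / 3.541 ≈ 45200 km².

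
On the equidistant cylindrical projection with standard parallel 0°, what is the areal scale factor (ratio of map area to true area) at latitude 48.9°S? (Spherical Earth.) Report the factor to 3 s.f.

1.52

Plate carrée maps x = Rλ, y = Rφ. The meridian scale is h = 1 and the parallel scale is k = 1/cos φ = sec φ.
Areal scale = h·k = 1 × sec φ; at 48.9°, h = 1.000, k = 1.521, so h·k = 1.521.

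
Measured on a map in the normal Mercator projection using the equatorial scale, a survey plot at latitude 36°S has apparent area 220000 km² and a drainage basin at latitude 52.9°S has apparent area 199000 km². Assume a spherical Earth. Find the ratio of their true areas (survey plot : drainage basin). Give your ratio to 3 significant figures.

1.99

Mercator's areal exaggeration is sec²φ; hence true area = (apparent area) · cos²φ.
True area of survey plot: 220000 × cos²(36°) = 220000 × 0.6545 = 144000 km².
True area of drainage basin: 199000 × cos²(52.9°) = 199000 × 0.3639 = 72410 km².
Ratio = 144000 / 72410 ≈ 1.99.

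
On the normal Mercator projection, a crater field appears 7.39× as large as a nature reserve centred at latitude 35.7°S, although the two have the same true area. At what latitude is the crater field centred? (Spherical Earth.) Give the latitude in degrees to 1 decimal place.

Mercator areal scale is sec²φ, so apparent-area ratio = sec²φ₁ / sec²φ₂ = cos²φ₂ / cos²φ₁.
cos²φ₂ / cos²φ₁ = 7.39  ⇒  cos φ₁ = cos 35.7° / √7.39 = 0.8121/2.718 = 0.2987.
φ₁ = arccos(0.2987) ≈ 72.6°.

72.6°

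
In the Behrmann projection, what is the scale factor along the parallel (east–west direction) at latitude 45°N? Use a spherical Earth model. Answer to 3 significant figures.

The Behrmann projection is cylindrical equal-area with φ₀ = 30°. For cylindrical equal-area with standard parallel φ₀, h = cos φ / cos φ₀ and k = cos φ₀ / cos φ, so h·k = 1.
k = cos 30° / cos 45° = 0.8660/0.7071 = 1.225.

1.22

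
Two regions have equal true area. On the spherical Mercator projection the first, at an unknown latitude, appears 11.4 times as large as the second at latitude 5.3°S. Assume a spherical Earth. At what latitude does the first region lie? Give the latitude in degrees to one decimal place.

Mercator areal scale is sec²φ, so apparent-area ratio = sec²φ₁ / sec²φ₂ = cos²φ₂ / cos²φ₁.
cos²φ₂ / cos²φ₁ = 11.4  ⇒  cos φ₁ = cos 5.3° / √11.4 = 0.9957/3.376 = 0.2949.
φ₁ = arccos(0.2949) ≈ 72.8°.

72.8°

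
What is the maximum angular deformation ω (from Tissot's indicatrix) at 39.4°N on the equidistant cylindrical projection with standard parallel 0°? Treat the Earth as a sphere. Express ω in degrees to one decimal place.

Plate carrée maps x = Rλ, y = Rφ. The meridian scale is h = 1 and the parallel scale is k = 1/cos φ = sec φ.
At 39.4°: h = 1.000, k = 1.294; principal scales a = 1.294, b = 1.000.
sin(ω/2) = (a − b)/(a + b) = 0.2941/2.294 = 0.1282, so ω = 2 arcsin(0.1282) ≈ 14.7°.

14.7°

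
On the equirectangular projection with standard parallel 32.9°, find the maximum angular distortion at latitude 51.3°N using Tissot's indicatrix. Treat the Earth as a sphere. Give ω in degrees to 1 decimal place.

16.8°

In the equirectangular projection with standard parallel φ₀ = 32.9° (x = Rλ cos φ₀, y = Rφ), meridians are true-scale (h = 1) and the parallel scale is k = cos φ₀ / cos φ.
At 51.3°: h = 1.000, k = 1.343; principal scales a = 1.343, b = 1.000.
sin(ω/2) = (a − b)/(a + b) = 0.3429/2.343 = 0.1463, so ω = 2 arcsin(0.1463) ≈ 16.8°.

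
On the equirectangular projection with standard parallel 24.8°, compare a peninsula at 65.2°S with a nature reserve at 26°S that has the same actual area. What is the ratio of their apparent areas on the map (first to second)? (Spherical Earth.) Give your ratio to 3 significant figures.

With standard parallel φ₀ = 24.8°, the equirectangular projection gives x = Rλ cos φ₀, y = Rφ, so h = 1 and k = cos 24.8° / cos φ.
Areal scale at 65.2°: h·k = 1.000 × 2.164 = 2.164.
Areal scale at 26°: h·k = 1.000 × 1.010 = 1.010.
Ratio = 2.164/1.010 ≈ 2.14.

2.14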